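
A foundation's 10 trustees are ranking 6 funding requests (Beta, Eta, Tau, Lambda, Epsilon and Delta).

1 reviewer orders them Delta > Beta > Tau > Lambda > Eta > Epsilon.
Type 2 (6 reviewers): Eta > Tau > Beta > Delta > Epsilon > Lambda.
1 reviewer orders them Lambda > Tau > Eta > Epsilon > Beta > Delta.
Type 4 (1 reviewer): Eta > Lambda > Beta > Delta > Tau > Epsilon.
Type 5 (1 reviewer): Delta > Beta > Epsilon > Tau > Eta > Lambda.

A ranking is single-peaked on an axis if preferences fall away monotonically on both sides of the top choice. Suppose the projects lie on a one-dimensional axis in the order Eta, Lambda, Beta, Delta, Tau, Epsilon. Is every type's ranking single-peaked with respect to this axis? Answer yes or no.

Axis positions: Eta=1, Lambda=2, Beta=3, Delta=4, Tau=5, Epsilon=6.
Type 1 (peak Delta at position 4): ranking walks positions 4-3-5-2-1-6, expanding outward from the peak — single-peaked.
Type 2: ranking walks positions 1-5-3-4-6-2; Tau is ranked above Lambda even though Lambda lies between Tau and the peak Eta on the axis — preferences dip and rise again. Not single-peaked.
Type 3: ranking walks positions 2-5-1-6-3-4; Tau is ranked above Beta even though Beta lies between Tau and the peak Lambda on the axis — preferences dip and rise again. Not single-peaked.
Type 4 (peak Eta at position 1): ranking walks positions 1-2-3-4-5-6, expanding outward from the peak — single-peaked.
Type 5: ranking walks positions 4-3-6-5-1-2; Epsilon is ranked above Tau even though Tau lies between Epsilon and the peak Delta on the axis — preferences dip and rise again. Not single-peaked.
Type 2 violates single-peakedness, so the profile is not single-peaked on this axis.

no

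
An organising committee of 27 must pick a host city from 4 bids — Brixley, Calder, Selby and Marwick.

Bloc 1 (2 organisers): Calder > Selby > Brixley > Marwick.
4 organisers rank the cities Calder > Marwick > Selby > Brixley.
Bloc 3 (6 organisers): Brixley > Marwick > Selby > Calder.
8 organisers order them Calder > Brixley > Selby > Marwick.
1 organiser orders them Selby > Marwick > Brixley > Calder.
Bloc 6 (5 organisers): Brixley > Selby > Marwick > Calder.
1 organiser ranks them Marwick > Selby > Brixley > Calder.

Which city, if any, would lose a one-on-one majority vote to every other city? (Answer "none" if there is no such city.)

Marwick

Head-to-head results (27 organisers):
Brixley vs Calder: Calder, 14–13.
Brixley–Selby: Brixley 19–8.
Brixley vs Marwick: 21 to 6, Brixley.
Calder vs Selby: Calder is ranked higher on 2+4+8 = 14 ballots, Selby on 13. Calder wins 14–13.
Calder–Marwick: Calder 14–13.
Selby vs Marwick: Selby is ranked higher on 2+8+1+5 = 16 ballots, Marwick on 11. Selby wins 16–11.
Only Marwick has no wins; Marwick is the Condorcet loser.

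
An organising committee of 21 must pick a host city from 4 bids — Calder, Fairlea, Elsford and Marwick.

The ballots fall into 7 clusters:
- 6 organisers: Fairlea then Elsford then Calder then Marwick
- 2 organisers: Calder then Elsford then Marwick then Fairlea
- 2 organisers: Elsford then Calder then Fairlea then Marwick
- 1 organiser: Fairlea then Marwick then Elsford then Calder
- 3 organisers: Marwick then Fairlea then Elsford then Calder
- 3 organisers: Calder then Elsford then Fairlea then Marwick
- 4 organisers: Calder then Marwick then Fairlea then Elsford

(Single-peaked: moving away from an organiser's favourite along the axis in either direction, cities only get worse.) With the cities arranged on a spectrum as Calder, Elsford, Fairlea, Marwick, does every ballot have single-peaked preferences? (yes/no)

Axis positions: Calder=1, Elsford=2, Fairlea=3, Marwick=4.
Cluster 1 (peak Fairlea at position 3): ranking walks positions 3-2-1-4, expanding outward from the peak — single-peaked.
Cluster 2: ranking walks positions 1-2-4-3; Marwick is ranked above Fairlea even though Fairlea lies between Marwick and the peak Calder on the axis — preferences dip and rise again. Not single-peaked.
Cluster 3 (peak Elsford at position 2): ranking walks positions 2-1-3-4, expanding outward from the peak — single-peaked.
Cluster 4 (peak Fairlea at position 3): ranking walks positions 3-4-2-1, expanding outward from the peak — single-peaked.
Cluster 5 (peak Marwick at position 4): ranking walks positions 4-3-2-1, expanding outward from the peak — single-peaked.
Cluster 6 (peak Calder at position 1): ranking walks positions 1-2-3-4, expanding outward from the peak — single-peaked.
Cluster 7: ranking walks positions 1-4-3-2; Marwick is ranked above Elsford even though Elsford lies between Marwick and the peak Calder on the axis — preferences dip and rise again. Not single-peaked.
Cluster 2 violates single-peakedness, so the profile is not single-peaked on this axis.

no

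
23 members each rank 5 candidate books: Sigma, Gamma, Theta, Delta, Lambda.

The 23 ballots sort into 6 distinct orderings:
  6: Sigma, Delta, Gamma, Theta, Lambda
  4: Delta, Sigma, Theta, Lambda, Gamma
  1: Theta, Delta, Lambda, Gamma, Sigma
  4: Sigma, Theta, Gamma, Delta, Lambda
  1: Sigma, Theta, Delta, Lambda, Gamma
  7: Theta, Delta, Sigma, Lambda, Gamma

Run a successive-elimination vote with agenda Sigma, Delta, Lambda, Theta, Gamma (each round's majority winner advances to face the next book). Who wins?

Theta

Round 1: Sigma vs Delta — 11–12, Delta advances.
Round 2: Delta vs Lambda — 23–0, Delta advances.
Round 3: Delta vs Theta — 10–13, Theta advances.
Round 4: Theta vs Gamma — 17–6, Theta advances.
The agenda winner is Theta.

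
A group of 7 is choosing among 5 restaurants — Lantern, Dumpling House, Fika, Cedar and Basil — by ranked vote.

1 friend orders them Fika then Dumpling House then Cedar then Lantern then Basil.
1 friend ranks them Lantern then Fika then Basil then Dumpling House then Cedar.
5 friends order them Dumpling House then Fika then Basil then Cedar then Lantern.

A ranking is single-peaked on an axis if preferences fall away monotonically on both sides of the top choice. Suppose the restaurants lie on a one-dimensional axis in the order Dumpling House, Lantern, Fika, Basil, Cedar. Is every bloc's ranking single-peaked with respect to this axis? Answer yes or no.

Axis positions: Dumpling House=1, Lantern=2, Fika=3, Basil=4, Cedar=5.
Bloc 1: ranking walks positions 3-1-5-2-4; Dumpling House is ranked above Lantern even though Lantern lies between Dumpling House and the peak Fika on the axis — preferences dip and rise again. Not single-peaked.
Bloc 2 (peak Lantern at position 2): ranking walks positions 2-3-4-1-5, expanding outward from the peak — single-peaked.
Bloc 3: ranking walks positions 1-3-4-5-2; Fika is ranked above Lantern even though Lantern lies between Fika and the peak Dumpling House on the axis — preferences dip and rise again. Not single-peaked.
Bloc 1 violates single-peakedness, so the profile is not single-peaked on this axis.

no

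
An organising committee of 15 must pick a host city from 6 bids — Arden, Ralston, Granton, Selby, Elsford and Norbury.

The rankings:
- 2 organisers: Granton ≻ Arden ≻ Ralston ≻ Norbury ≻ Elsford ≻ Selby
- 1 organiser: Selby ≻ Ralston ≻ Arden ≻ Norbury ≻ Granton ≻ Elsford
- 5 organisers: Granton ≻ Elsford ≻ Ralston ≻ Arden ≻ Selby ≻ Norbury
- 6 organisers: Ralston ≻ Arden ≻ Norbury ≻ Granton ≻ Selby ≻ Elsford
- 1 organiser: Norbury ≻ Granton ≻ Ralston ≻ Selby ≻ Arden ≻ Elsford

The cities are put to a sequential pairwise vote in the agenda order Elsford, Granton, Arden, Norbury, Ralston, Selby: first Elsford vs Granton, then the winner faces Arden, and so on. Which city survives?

Round 1: Elsford vs Granton — 0–15, Granton advances.
Round 2: Granton vs Arden — 8–7, Granton advances.
Round 3: Granton vs Norbury — 7–8, Norbury advances.
Round 4: Norbury vs Ralston — 1–14, Ralston advances.
Round 5: Ralston vs Selby — 14–1, Ralston advances.
The agenda winner is Ralston.

Ralston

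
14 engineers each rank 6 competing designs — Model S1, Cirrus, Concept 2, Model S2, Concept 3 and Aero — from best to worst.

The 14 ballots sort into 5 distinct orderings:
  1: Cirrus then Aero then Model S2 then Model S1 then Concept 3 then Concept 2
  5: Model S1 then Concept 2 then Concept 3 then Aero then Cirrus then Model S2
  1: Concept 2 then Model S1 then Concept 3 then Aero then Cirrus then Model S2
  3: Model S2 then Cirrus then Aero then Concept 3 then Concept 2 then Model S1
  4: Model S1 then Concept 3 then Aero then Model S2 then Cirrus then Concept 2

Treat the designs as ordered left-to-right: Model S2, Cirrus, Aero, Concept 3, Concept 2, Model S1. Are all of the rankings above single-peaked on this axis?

Axis positions: Model S2=1, Cirrus=2, Aero=3, Concept 3=4, Concept 2=5, Model S1=6.
Group 1: ranking walks positions 2-3-1-6-4-5; Model S1 is ranked above Concept 3 even though Concept 3 lies between Model S1 and the peak Cirrus on the axis — preferences dip and rise again. Not single-peaked.
Group 2 (peak Model S1 at position 6): ranking walks positions 6-5-4-3-2-1, expanding outward from the peak — single-peaked.
Group 3 (peak Concept 2 at position 5): ranking walks positions 5-6-4-3-2-1, expanding outward from the peak — single-peaked.
Group 4 (peak Model S2 at position 1): ranking walks positions 1-2-3-4-5-6, expanding outward from the peak — single-peaked.
Group 5: ranking walks positions 6-4-3-1-2-5; Concept 3 is ranked above Concept 2 even though Concept 2 lies between Concept 3 and the peak Model S1 on the axis — preferences dip and rise again. Not single-peaked.
Group 1 violates single-peakedness, so the profile is not single-peaked on this axis.

no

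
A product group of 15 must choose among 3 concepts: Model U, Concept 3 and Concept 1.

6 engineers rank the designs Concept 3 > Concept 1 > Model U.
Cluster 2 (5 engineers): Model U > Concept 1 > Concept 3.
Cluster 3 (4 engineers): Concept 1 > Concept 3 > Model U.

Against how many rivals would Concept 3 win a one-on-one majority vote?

Concept 3 against each rival (15 engineers):
Concept 3 vs Model U: 10 to 5, Concept 3.
Concept 3 vs Concept 1: 6 to 9, Concept 1.
Concept 3 beats Model U; loses to Concept 1 — 1 pairwise win.

1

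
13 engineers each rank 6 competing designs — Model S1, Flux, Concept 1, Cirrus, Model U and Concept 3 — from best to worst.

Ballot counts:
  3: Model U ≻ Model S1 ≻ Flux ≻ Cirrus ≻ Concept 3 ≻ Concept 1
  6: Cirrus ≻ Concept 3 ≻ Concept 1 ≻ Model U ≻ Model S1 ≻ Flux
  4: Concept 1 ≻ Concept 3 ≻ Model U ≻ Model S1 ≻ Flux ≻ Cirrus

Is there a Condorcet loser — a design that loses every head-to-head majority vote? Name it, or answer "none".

none

Pairwise majorities:
Model S1 vs Flux: 3+6+4 = 13 for Model S1, 0 for Flux — Model S1 by 13–0.
Model S1 vs Concept 1: Concept 1, 10–3.
Model S1 vs Cirrus: 7 to 6, Model S1.
Model S1 vs Model U: Model U, 13–0.
Model S1 vs Concept 3: Concept 3 wins 10–3.
Flux vs Concept 1: Concept 1 wins 10–3.
Flux vs Cirrus: Flux wins 7–6.
Flux vs Model U: Model U, 13–0.
Flux vs Concept 3: Flux is ranked higher on 3 ballots, Concept 3 on 10. Concept 3 wins 10–3.
Concept 1 vs Cirrus: 4 for Concept 1, 9 for Cirrus — Cirrus by 9–4.
Concept 1–Model U: Concept 1 10–3.
Concept 1 vs Concept 3: Concept 3, 9–4.
Cirrus vs Model U: 6 for Cirrus, 7 for Model U — Model U by 7–6.
Cirrus vs Concept 3: 9 to 4, Cirrus.
Model U vs Concept 3: 3 for Model U, 10 for Concept 3 — Concept 3 by 10–3.
Every design wins at least one matchup (Model S1 beats Flux; Flux beats Cirrus; Concept 1 beats Model S1; Cirrus beats Concept 1; Model U beats Model S1; Concept 3 beats Model S1), so there is no Condorcet loser.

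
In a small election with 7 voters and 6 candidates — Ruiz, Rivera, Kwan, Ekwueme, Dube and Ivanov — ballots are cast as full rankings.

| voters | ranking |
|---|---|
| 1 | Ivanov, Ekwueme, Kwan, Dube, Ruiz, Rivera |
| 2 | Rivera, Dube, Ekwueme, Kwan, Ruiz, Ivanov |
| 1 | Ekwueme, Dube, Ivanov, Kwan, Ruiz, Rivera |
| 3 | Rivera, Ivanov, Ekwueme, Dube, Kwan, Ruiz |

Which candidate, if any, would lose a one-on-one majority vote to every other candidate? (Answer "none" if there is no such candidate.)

Ruiz

Head-to-head results (7 voters):
Ruiz vs Rivera: Ruiz is ranked higher on 1+1 = 2 ballots, Rivera on 5. Rivera wins 5–2.
Ruiz vs Kwan: Ruiz preferred on 0 ballots; Kwan wins 7–0.
Ruiz–Ekwueme: Ekwueme 7–0.
Ruiz vs Dube: Ruiz preferred on 0 ballots; Dube wins 7–0.
Ruiz vs Ivanov: Ivanov wins 5–2.
Rivera vs Kwan: Rivera wins 5–2.
Rivera vs Ekwueme: 5 to 2, Rivera.
Rivera vs Dube: Rivera, 5–2.
Rivera vs Ivanov: 2+3 = 5 for Rivera, 2 for Ivanov — Rivera by 5–2.
Kwan–Ekwueme: Ekwueme 7–0.
Kwan vs Dube: Dube, 6–1.
Kwan vs Ivanov: Kwan preferred on 2 ballots; Ivanov wins 5–2.
Ekwueme vs Dube: Ekwueme is ranked higher on 1+1+3 = 5 ballots, Dube on 2. Ekwueme wins 5–2.
Ekwueme–Ivanov: Ivanov 4–3.
Dube vs Ivanov: Dube preferred on 2+1 = 3 ballots; Ivanov wins 4–3.
Only Ruiz has no wins; Ruiz is the Condorcet loser.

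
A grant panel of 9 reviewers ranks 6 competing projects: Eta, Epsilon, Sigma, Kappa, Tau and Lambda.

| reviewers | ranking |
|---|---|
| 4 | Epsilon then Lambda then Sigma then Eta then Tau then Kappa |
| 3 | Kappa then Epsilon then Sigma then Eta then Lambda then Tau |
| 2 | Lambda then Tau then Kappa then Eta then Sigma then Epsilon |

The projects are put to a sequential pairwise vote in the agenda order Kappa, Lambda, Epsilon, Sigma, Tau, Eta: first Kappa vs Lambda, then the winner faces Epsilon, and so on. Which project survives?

Round 1: Kappa vs Lambda — 3–6, Lambda advances.
Round 2: Lambda vs Epsilon — 2–7, Epsilon advances.
Round 3: Epsilon vs Sigma — 7–2, Epsilon advances.
Round 4: Epsilon vs Tau — 7–2, Epsilon advances.
Round 5: Epsilon vs Eta — 7–2, Epsilon advances.
The agenda winner is Epsilon.

Epsilon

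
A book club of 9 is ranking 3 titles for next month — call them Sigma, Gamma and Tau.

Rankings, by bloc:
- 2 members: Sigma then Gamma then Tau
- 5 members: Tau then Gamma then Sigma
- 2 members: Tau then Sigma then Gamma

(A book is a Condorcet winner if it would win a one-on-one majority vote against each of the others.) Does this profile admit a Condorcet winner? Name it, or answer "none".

Tau

Head-to-head results (9 members):
Sigma vs Gamma: 2+2 = 4 for Sigma, 5 for Gamma — Gamma by 5–4.
Sigma vs Tau: Sigma is ranked higher on 2 ballots, Tau on 7. Tau wins 7–2.
Gamma vs Tau: 2 to 7, Tau.
Only Tau has no losses; Tau is the Condorcet winner.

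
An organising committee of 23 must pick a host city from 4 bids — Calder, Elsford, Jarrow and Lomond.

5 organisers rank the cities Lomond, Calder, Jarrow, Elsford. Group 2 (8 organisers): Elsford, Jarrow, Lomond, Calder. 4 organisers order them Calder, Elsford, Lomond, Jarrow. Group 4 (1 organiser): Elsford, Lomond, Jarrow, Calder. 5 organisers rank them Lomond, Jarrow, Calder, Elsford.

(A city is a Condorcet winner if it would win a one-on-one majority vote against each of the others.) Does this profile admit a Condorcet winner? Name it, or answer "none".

Head-to-head results (23 organisers):
Calder–Elsford: Calder 14–9.
Calder vs Jarrow: Jarrow, 14–9.
Calder–Lomond: Lomond 19–4.
Elsford–Jarrow: Elsford 13–10.
Elsford vs Lomond: Elsford wins 13–10.
Jarrow–Lomond: Lomond 15–8.
Every city loses at least once (Calder loses to Jarrow; Elsford loses to Calder; Jarrow loses to Elsford; Lomond loses to Elsford). The majority relation contains the cycle Calder > Elsford > Jarrow > Calder, so there is no Condorcet winner.

none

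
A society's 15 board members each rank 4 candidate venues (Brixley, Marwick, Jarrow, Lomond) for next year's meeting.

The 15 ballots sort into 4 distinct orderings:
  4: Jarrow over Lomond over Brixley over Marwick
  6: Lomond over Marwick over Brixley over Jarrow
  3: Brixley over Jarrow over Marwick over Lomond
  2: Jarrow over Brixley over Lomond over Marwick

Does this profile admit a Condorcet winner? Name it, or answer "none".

Check each pair by majority over 15 ballots:
Brixley–Marwick: Brixley 9–6.
Brixley–Jarrow: Brixley 9–6.
Brixley–Lomond: Lomond 10–5.
Marwick vs Jarrow: Jarrow, 9–6.
Marwick vs Lomond: Lomond, 12–3.
Jarrow–Lomond: Jarrow 9–6.
Each city drops at least one matchup (Brixley loses to Lomond; Marwick loses to Brixley; Jarrow loses to Brixley; Lomond loses to Jarrow); the cycle Brixley → Jarrow → Lomond → Brixley rules out a Condorcet winner.

none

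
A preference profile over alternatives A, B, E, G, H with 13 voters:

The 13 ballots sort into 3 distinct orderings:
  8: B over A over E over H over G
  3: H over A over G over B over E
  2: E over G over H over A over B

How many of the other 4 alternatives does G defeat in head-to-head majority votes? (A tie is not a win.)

0

G against each rival (13 voters):
G vs A: 2 for G, 11 for A — A by 11–2.
G vs B: G preferred on 3+2 = 5 ballots; B wins 8–5.
G vs E: E wins 10–3.
G vs H: H, 11–2.
G beats no one; loses to A, B, E, H — 0 pairwise wins.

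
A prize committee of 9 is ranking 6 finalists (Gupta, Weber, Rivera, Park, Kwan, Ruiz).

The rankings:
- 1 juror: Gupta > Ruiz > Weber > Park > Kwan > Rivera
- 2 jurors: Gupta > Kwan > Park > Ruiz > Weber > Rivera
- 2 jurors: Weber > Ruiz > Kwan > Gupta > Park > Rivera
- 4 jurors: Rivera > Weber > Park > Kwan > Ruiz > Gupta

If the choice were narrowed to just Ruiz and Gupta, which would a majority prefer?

Ruiz

Ballots ranking Ruiz above Gupta: 2 + 4 = 6.
Ballots ranking Gupta above Ruiz: 9 − 6 = 3.
Ruiz wins the head-to-head 6–3.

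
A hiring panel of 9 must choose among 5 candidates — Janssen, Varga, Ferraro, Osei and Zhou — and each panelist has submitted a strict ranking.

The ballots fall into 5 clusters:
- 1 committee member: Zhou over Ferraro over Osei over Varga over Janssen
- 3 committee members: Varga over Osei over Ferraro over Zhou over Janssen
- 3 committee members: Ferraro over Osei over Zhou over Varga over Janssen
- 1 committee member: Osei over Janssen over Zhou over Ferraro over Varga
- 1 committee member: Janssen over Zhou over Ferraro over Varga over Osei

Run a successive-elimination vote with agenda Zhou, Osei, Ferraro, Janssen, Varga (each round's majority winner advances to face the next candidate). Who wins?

Round 1: Zhou vs Osei — 2–7, Osei advances.
Round 2: Osei vs Ferraro — 4–5, Ferraro advances.
Round 3: Ferraro vs Janssen — 7–2, Ferraro advances.
Round 4: Ferraro vs Varga — 6–3, Ferraro advances.
The agenda winner is Ferraro.

Ferraro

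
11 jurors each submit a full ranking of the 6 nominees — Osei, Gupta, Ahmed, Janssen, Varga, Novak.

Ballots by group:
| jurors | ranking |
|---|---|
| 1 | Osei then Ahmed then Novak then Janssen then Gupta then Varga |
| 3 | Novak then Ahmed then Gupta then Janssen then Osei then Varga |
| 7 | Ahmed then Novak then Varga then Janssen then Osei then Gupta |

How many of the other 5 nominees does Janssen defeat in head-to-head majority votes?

2

Janssen against each rival (11 jurors):
Janssen–Osei: Janssen 10–1.
Janssen vs Gupta: Janssen wins 8–3.
Janssen vs Ahmed: Ahmed wins 11–0.
Janssen vs Varga: Varga, 7–4.
Janssen vs Novak: Novak wins 11–0.
Janssen beats Osei, Gupta; loses to Ahmed, Varga, Novak — 2 pairwise wins.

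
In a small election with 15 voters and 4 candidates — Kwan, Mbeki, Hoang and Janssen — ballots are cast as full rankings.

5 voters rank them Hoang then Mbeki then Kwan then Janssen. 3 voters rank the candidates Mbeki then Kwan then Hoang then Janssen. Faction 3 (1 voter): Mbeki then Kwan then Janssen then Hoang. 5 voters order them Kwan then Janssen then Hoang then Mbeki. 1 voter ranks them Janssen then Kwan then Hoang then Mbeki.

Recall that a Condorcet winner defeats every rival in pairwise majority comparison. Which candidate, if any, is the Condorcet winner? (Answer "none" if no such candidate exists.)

none

Head-to-head results (15 voters):
Kwan vs Mbeki: Kwan preferred on 5+1 = 6 ballots; Mbeki wins 9–6.
Kwan vs Hoang: Kwan, 10–5.
Kwan vs Janssen: Kwan is ranked higher on 5+3+1+5 = 14 ballots, Janssen on 1. Kwan wins 14–1.
Mbeki vs Hoang: 4 to 11, Hoang.
Mbeki vs Janssen: Mbeki wins 9–6.
Hoang vs Janssen: Hoang wins 8–7.
Every candidate loses at least once (Kwan loses to Mbeki; Mbeki loses to Hoang; Hoang loses to Kwan; Janssen loses to Kwan). The majority relation contains the cycle Kwan > Hoang > Mbeki > Kwan, so there is no Condorcet winner.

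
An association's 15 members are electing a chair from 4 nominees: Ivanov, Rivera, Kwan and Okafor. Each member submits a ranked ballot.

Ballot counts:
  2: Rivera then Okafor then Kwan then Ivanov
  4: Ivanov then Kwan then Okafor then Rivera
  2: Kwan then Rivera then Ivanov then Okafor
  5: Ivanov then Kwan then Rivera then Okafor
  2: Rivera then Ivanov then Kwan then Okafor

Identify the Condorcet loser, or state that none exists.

Head-to-head results (15 voters):
Ivanov vs Rivera: Ivanov is ranked higher on 4+5 = 9 ballots, Rivera on 6. Ivanov wins 9–6.
Ivanov vs Kwan: Ivanov, 11–4.
Ivanov vs Okafor: 4+2+5+2 = 13 for Ivanov, 2 for Okafor — Ivanov by 13–2.
Rivera vs Kwan: Kwan wins 11–4.
Rivera vs Okafor: Rivera wins 11–4.
Kwan vs Okafor: Kwan is ranked higher on 4+2+5+2 = 13 ballots, Okafor on 2. Kwan wins 13–2.
Only Okafor has no wins; Okafor is the Condorcet loser.

Okafor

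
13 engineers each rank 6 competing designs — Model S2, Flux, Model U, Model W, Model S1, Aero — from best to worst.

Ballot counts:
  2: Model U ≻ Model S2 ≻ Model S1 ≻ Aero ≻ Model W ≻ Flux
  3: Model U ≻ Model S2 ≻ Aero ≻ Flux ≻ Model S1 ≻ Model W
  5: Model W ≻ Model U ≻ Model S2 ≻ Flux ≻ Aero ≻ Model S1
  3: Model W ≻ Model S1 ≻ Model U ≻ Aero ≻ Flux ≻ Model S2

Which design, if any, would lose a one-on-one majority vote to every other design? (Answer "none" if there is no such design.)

Head-to-head results (13 engineers):
Model S2 vs Flux: 10 to 3, Model S2.
Model S2 vs Model U: Model S2 is ranked higher on 0 ballots, Model U on 13. Model U wins 13–0.
Model S2–Model W: Model W 8–5.
Model S2 vs Model S1: Model S2 is ranked higher on 2+3+5 = 10 ballots, Model S1 on 3. Model S2 wins 10–3.
Model S2 vs Aero: 2+3+5 = 10 for Model S2, 3 for Aero — Model S2 by 10–3.
Flux vs Model U: Model U, 13–0.
Flux vs Model W: Flux is ranked higher on 3 ballots, Model W on 10. Model W wins 10–3.
Flux vs Model S1: Flux, 8–5.
Flux–Aero: Aero 8–5.
Model U vs Model W: Model W, 8–5.
Model U vs Model S1: Model U wins 10–3.
Model U vs Aero: 13 to 0, Model U.
Model W vs Model S1: Model W preferred on 5+3 = 8 ballots; Model W wins 8–5.
Model W vs Aero: Model W is ranked higher on 5+3 = 8 ballots, Aero on 5. Model W wins 8–5.
Model S1 vs Aero: Model S1 preferred on 2+3 = 5 ballots; Aero wins 8–5.
Model S1 loses to every other design — it is the Condorcet loser.

Model S1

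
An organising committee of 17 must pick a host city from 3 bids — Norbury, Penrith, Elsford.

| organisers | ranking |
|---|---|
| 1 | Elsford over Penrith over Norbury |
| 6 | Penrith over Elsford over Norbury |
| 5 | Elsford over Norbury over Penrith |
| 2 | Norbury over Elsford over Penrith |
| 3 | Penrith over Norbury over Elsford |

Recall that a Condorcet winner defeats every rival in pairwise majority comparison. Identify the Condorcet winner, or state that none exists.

Penrith

Check each pair by majority over 17 ballots:
Norbury vs Penrith: Norbury preferred on 5+2 = 7 ballots; Penrith wins 10–7.
Norbury vs Elsford: Norbury is ranked higher on 2+3 = 5 ballots, Elsford on 12. Elsford wins 12–5.
Penrith vs Elsford: 9 to 8, Penrith.
Penrith wins every pairwise contest, so Penrith is the Condorcet winner.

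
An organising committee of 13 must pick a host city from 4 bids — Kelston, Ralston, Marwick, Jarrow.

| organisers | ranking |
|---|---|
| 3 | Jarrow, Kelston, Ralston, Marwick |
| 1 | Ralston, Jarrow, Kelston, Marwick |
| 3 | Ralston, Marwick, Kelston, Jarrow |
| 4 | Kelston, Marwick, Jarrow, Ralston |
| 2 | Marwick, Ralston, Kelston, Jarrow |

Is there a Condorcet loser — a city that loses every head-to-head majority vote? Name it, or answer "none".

Pairwise majorities:
Kelston vs Ralston: 3+4 = 7 for Kelston, 6 for Ralston — Kelston by 7–6.
Kelston vs Marwick: Kelston preferred on 3+1+4 = 8 ballots; Kelston wins 8–5.
Kelston vs Jarrow: Kelston wins 9–4.
Ralston vs Marwick: Ralston wins 7–6.
Ralston vs Jarrow: 6 to 7, Jarrow.
Marwick vs Jarrow: Marwick wins 9–4.
No city is winless: Kelston beats Ralston; Ralston beats Marwick; Marwick beats Jarrow; Jarrow beats Ralston. There is no Condorcet loser.

none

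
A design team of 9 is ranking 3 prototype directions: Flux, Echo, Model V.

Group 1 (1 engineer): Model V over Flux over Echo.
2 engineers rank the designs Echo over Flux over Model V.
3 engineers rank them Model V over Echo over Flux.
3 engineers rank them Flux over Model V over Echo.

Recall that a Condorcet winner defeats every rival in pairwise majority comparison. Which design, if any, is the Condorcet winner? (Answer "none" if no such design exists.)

none

Head-to-head results (9 engineers):
Flux vs Echo: Echo, 5–4.
Flux vs Model V: Flux wins 5–4.
Echo vs Model V: Model V wins 7–2.
Every design loses at least once (Flux loses to Echo; Echo loses to Model V; Model V loses to Flux). The majority relation contains the cycle Flux → Model V → Echo → Flux, so there is no Condorcet winner.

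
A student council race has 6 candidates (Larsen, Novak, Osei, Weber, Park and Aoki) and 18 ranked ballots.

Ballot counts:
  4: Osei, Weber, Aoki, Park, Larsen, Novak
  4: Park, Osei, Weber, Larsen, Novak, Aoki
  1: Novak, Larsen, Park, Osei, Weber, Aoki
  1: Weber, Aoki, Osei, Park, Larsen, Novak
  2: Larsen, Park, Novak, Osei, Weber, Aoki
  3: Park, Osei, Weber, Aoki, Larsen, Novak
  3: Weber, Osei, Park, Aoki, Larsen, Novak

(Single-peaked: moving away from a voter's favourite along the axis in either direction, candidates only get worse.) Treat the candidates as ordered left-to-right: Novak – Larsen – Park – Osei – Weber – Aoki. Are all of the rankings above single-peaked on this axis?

Axis positions: Novak=1, Larsen=2, Park=3, Osei=4, Weber=5, Aoki=6.
Faction 1 (peak Osei at position 4): ranking walks positions 4-5-6-3-2-1, expanding outward from the peak — single-peaked.
Faction 2 (peak Park at position 3): ranking walks positions 3-4-5-2-1-6, expanding outward from the peak — single-peaked.
Faction 3 (peak Novak at position 1): ranking walks positions 1-2-3-4-5-6, expanding outward from the peak — single-peaked.
Faction 4 (peak Weber at position 5): ranking walks positions 5-6-4-3-2-1, expanding outward from the peak — single-peaked.
Faction 5 (peak Larsen at position 2): ranking walks positions 2-3-1-4-5-6, expanding outward from the peak — single-peaked.
Faction 6 (peak Park at position 3): ranking walks positions 3-4-5-6-2-1, expanding outward from the peak — single-peaked.
Faction 7 (peak Weber at position 5): ranking walks positions 5-4-3-6-2-1, expanding outward from the peak — single-peaked.
Every ranking is single-peaked on this axis.

yes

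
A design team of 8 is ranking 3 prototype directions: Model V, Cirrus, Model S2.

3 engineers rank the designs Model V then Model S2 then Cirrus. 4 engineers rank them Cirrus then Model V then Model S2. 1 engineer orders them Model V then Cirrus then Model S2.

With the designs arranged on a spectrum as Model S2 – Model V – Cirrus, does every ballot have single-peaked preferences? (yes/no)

Axis positions: Model S2=1, Model V=2, Cirrus=3.
Ballot type 1 (peak Model V at position 2): ranking walks positions 2-1-3, expanding outward from the peak — single-peaked.
Ballot type 2 (peak Cirrus at position 3): ranking walks positions 3-2-1, expanding outward from the peak — single-peaked.
Ballot type 3 (peak Model V at position 2): ranking walks positions 2-3-1, expanding outward from the peak — single-peaked.
Every ranking is single-peaked on this axis.

yes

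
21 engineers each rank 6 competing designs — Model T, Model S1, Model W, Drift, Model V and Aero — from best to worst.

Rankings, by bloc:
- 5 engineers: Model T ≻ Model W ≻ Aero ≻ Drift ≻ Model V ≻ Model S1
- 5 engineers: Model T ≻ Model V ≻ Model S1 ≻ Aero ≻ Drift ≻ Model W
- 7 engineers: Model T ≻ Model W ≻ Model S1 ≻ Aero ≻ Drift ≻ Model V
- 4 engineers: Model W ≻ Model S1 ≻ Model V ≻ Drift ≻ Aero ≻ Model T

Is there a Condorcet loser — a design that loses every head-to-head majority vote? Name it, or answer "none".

Head-to-head results (21 engineers):
Model T vs Model S1: Model T wins 17–4.
Model T vs Model W: 5+5+7 = 17 for Model T, 4 for Model W — Model T by 17–4.
Model T vs Drift: Model T is ranked higher on 5+5+7 = 17 ballots, Drift on 4. Model T wins 17–4.
Model T–Model V: Model T 17–4.
Model T–Aero: Model T 17–4.
Model S1 vs Model W: 5 for Model S1, 16 for Model W — Model W by 16–5.
Model S1 vs Drift: 16 to 5, Model S1.
Model S1 vs Model V: Model S1 is ranked higher on 7+4 = 11 ballots, Model V on 10. Model S1 wins 11–10.
Model S1 vs Aero: 5+7+4 = 16 for Model S1, 5 for Aero — Model S1 by 16–5.
Model W vs Drift: 16 to 5, Model W.
Model W vs Model V: Model W preferred on 5+7+4 = 16 ballots; Model W wins 16–5.
Model W vs Aero: Model W is ranked higher on 5+7+4 = 16 ballots, Aero on 5. Model W wins 16–5.
Drift vs Model V: 5+7 = 12 for Drift, 9 for Model V — Drift by 12–9.
Drift vs Aero: Aero, 17–4.
Model V vs Aero: Aero, 12–9.
Model V is beaten in every head-to-head and is the Condorcet loser.

Model V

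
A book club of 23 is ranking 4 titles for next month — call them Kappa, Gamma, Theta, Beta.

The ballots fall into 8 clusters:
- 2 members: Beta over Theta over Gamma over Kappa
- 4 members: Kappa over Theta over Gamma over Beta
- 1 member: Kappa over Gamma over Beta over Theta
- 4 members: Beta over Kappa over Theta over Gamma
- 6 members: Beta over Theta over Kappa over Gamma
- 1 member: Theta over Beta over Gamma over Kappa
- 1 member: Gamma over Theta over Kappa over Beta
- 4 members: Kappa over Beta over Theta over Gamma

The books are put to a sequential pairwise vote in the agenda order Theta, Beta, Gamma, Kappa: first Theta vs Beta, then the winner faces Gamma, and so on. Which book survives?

Beta

Round 1: Theta vs Beta — 6–17, Beta advances.
Round 2: Beta vs Gamma — 17–6, Beta advances.
Round 3: Beta vs Kappa — 13–10, Beta advances.
Beta survives the agenda.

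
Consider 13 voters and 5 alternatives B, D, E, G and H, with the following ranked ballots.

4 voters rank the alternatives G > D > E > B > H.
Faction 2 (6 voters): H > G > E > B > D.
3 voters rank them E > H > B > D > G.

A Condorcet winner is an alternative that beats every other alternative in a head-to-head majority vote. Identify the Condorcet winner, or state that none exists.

none

Head-to-head results (13 voters):
B vs D: B wins 9–4.
B vs E: E wins 13–0.
B vs G: G wins 10–3.
B vs H: H, 9–4.
D vs E: E wins 9–4.
D vs G: G, 10–3.
D vs H: H wins 9–4.
E vs G: G wins 10–3.
E–H: E 7–6.
G vs H: H, 9–4.
Each alternative drops at least one matchup (B loses to E; D loses to B; E loses to G; G loses to H; H loses to E); the cycle E → H → G → E rules out a Condorcet winner.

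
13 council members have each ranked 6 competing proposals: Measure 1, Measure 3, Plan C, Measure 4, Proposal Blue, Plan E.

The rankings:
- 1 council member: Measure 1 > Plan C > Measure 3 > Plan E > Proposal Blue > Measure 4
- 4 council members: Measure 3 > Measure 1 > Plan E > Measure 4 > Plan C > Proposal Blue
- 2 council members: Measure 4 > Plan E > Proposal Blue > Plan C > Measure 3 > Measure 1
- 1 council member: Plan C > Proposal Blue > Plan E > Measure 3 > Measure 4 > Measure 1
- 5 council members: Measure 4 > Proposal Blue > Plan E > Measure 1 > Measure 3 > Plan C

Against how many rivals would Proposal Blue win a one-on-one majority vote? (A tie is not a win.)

3

Proposal Blue against each rival (13 council members):
Proposal Blue vs Measure 1: 8 to 5, Proposal Blue.
Proposal Blue vs Measure 3: Proposal Blue, 8–5.
Proposal Blue vs Plan C: Proposal Blue, 7–6.
Proposal Blue–Measure 4: Measure 4 11–2.
Proposal Blue–Plan E: Plan E 7–6.
Proposal Blue beats Measure 1, Measure 3, Plan C; loses to Measure 4, Plan E — 3 pairwise wins.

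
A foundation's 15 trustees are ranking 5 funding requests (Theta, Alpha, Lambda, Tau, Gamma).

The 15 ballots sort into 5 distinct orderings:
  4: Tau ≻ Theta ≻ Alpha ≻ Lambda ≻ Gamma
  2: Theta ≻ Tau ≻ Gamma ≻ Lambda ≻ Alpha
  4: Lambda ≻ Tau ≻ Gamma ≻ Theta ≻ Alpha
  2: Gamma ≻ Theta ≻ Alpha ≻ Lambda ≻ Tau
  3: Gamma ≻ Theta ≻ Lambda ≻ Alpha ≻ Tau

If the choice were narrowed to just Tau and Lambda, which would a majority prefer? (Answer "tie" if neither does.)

Ballots ranking Tau above Lambda: 4 + 2 = 6.
Ballots ranking Lambda above Tau: 15 − 6 = 9.
Lambda wins the head-to-head 9–6.

Lambda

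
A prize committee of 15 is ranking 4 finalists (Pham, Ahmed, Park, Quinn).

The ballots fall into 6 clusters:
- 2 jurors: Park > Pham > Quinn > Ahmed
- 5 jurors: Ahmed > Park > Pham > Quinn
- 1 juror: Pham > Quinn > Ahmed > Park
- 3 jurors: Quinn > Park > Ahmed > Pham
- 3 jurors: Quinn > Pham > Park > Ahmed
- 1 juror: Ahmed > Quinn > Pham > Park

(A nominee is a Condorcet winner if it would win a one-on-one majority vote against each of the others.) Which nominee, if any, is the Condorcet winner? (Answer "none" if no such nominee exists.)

none

Check each pair by majority over 15 ballots:
Pham vs Ahmed: Ahmed wins 9–6.
Pham vs Park: Park, 10–5.
Pham vs Quinn: Pham preferred on 2+5+1 = 8 ballots; Pham wins 8–7.
Ahmed vs Park: Ahmed preferred on 5+1+1 = 7 ballots; Park wins 8–7.
Ahmed vs Quinn: Ahmed is ranked higher on 5+1 = 6 ballots, Quinn on 9. Quinn wins 9–6.
Park vs Quinn: 2+5 = 7 for Park, 8 for Quinn — Quinn by 8–7.
No nominee is unbeaten: Pham loses to Ahmed; Ahmed loses to Park; Park loses to Quinn; Quinn loses to Pham. In particular Pham → Quinn → Ahmed → Pham is a majority cycle — no Condorcet winner exists.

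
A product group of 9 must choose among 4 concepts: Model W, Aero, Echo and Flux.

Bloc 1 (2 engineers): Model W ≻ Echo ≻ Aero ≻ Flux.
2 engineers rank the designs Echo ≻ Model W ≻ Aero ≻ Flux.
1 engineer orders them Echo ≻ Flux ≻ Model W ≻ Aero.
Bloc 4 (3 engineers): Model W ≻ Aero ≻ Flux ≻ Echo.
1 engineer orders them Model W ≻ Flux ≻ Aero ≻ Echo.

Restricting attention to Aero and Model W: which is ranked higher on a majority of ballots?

Model W

No ballot ranks Aero above Model W: 0.
Ballots ranking Model W above Aero: 9 − 0 = 9.
Model W wins the head-to-head 9–0.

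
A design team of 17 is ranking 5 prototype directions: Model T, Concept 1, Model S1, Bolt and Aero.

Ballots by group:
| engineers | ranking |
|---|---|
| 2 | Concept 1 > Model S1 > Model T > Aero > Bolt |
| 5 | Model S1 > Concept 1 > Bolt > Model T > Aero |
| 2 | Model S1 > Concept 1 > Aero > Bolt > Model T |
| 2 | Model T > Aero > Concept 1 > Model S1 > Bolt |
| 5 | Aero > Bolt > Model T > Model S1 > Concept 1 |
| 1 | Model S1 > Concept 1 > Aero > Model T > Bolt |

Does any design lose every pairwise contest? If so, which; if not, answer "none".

Pairwise majorities:
Model T vs Concept 1: 2+5 = 7 for Model T, 10 for Concept 1 — Concept 1 by 10–7.
Model T vs Model S1: 2+5 = 7 for Model T, 10 for Model S1 — Model S1 by 10–7.
Model T vs Bolt: Model T is ranked higher on 2+2+1 = 5 ballots, Bolt on 12. Bolt wins 12–5.
Model T–Aero: Model T 9–8.
Concept 1 vs Model S1: 2+2 = 4 for Concept 1, 13 for Model S1 — Model S1 by 13–4.
Concept 1 vs Bolt: Concept 1 is ranked higher on 2+5+2+2+1 = 12 ballots, Bolt on 5. Concept 1 wins 12–5.
Concept 1 vs Aero: 10 to 7, Concept 1.
Model S1–Bolt: Model S1 12–5.
Model S1–Aero: Model S1 10–7.
Bolt vs Aero: 5 to 12, Aero.
Every design wins at least one matchup (Model T beats Aero; Concept 1 beats Model T; Model S1 beats Model T; Bolt beats Model T; Aero beats Bolt), so there is no Condorcet loser.

none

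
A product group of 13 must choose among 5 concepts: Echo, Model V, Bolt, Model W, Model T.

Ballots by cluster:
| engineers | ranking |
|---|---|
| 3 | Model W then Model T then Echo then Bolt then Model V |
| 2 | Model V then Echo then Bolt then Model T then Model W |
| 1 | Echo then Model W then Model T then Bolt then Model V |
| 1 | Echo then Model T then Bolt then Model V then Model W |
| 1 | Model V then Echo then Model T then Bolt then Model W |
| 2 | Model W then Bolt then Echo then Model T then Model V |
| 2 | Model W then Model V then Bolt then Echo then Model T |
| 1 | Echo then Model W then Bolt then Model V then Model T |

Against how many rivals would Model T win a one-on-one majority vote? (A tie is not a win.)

Model T against each rival (13 engineers):
Model T vs Echo: 3 to 10, Echo.
Model T vs Model V: Model T wins 7–6.
Model T vs Bolt: Model T preferred on 3+1+1+1 = 6 ballots; Bolt wins 7–6.
Model T vs Model W: Model W wins 9–4.
Model T beats Model V; loses to Echo, Bolt, Model W — 1 pairwise win.

1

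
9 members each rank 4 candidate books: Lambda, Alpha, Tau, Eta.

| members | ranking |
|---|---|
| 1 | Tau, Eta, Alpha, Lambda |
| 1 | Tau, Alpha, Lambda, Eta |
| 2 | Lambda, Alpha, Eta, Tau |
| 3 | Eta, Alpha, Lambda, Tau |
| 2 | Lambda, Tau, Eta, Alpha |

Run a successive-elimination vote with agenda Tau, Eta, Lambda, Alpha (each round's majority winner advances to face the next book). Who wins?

Round 1: Tau vs Eta — 4–5, Eta advances.
Round 2: Eta vs Lambda — 4–5, Lambda advances.
Round 3: Lambda vs Alpha — 4–5, Alpha advances.
Alpha survives the agenda.

Alpha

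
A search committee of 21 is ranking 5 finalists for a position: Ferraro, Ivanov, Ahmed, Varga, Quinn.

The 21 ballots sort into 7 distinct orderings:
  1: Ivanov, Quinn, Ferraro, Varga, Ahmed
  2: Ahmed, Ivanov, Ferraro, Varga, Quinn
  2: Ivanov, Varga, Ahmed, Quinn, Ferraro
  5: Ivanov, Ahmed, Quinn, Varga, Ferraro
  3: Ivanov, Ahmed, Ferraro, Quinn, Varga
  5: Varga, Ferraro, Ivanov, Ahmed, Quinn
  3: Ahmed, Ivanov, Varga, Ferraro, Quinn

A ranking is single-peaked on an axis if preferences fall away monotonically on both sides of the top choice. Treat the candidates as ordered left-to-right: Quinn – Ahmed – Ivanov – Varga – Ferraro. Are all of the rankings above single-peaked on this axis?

Axis positions: Quinn=1, Ahmed=2, Ivanov=3, Varga=4, Ferraro=5.
Faction 1: ranking walks positions 3-1-5-4-2; Quinn is ranked above Ahmed even though Ahmed lies between Quinn and the peak Ivanov on the axis — preferences dip and rise again. Not single-peaked.
Faction 2: ranking walks positions 2-3-5-4-1; Ferraro is ranked above Varga even though Varga lies between Ferraro and the peak Ahmed on the axis — preferences dip and rise again. Not single-peaked.
Faction 3 (peak Ivanov at position 3): ranking walks positions 3-4-2-1-5, expanding outward from the peak — single-peaked.
Faction 4 (peak Ivanov at position 3): ranking walks positions 3-2-1-4-5, expanding outward from the peak — single-peaked.
Faction 5: ranking walks positions 3-2-5-1-4; Ferraro is ranked above Varga even though Varga lies between Ferraro and the peak Ivanov on the axis — preferences dip and rise again. Not single-peaked.
Faction 6 (peak Varga at position 4): ranking walks positions 4-5-3-2-1, expanding outward from the peak — single-peaked.
Faction 7 (peak Ahmed at position 2): ranking walks positions 2-3-4-5-1, expanding outward from the peak — single-peaked.
Faction 1 violates single-peakedness, so the profile is not single-peaked on this axis.

no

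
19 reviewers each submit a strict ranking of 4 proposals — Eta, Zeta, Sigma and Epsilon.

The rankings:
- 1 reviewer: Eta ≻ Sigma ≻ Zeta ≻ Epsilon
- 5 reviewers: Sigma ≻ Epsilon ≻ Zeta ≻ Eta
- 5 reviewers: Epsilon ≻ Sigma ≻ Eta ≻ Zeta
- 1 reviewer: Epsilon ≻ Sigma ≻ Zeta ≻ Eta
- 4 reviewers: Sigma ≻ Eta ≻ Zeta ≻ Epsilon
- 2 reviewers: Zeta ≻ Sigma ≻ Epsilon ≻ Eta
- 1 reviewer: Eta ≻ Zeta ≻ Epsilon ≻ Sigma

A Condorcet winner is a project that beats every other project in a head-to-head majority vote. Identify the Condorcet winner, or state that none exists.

Sigma

Head-to-head results (19 reviewers):
Eta vs Zeta: 1+5+4+1 = 11 for Eta, 8 for Zeta — Eta by 11–8.
Eta vs Sigma: Eta preferred on 1+1 = 2 ballots; Sigma wins 17–2.
Eta vs Epsilon: Eta is ranked higher on 1+4+1 = 6 ballots, Epsilon on 13. Epsilon wins 13–6.
Zeta vs Sigma: Zeta preferred on 2+1 = 3 ballots; Sigma wins 16–3.
Zeta vs Epsilon: 8 to 11, Epsilon.
Sigma vs Epsilon: 12 to 7, Sigma.
Sigma defeats every rival head-to-head and is the Condorcet winner.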